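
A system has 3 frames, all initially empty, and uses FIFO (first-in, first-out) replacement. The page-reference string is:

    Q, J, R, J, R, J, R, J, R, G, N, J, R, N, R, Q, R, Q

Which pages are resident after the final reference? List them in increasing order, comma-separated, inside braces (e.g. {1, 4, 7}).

Q -> fault, frames (Q)
J -> fault, frames (Q J)
R -> fault, frames (Q J R)
J -> hit
R -> hit
J -> hit
R -> hit
J -> hit
R -> hit
G -> fault, evict Q, frames (J R G)
N -> fault, evict J, frames (R G N)
J -> fault, evict R, frames (G N J)
R -> fault, evict G, frames (N J R)
N -> hit
R -> hit
Q -> fault, evict N, frames (J R Q)
R -> hit
Q -> hit

{J, Q, R}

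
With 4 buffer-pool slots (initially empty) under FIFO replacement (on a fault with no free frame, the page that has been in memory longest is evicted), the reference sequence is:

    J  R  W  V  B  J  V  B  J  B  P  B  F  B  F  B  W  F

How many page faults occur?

J -> miss, frames (J)
R -> miss, frames (J R)
W -> miss, frames (J R W)
V -> miss, frames (J R W V)
B -> miss, evict J, frames (R W V B)
J -> miss, evict R, frames (W V B J)
V -> hit
B -> hit
J -> hit
B -> hit
P -> miss, evict W, frames (V B J P)
B -> hit
F -> miss, evict V, frames (B J P F)
B -> hit
F -> hit
B -> hit
W -> miss, evict B, frames (J P F W)
F -> hit
Page faults: 9.

9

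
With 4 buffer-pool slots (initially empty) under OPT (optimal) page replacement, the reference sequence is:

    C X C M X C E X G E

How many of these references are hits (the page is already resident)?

5

C → miss, frames [C]
X → miss, frames [C, X]
C → hit
M → miss, frames [C, X, M]
X → hit
C → hit
E → miss, frames [C, X, M, E]
X → hit
G → miss, evict M, frames [C, X, E, G]
E → hit
Hits: 5.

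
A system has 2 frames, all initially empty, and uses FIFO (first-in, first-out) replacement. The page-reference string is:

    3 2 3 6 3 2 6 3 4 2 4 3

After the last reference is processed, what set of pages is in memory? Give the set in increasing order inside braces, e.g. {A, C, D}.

3: fault, frames [3]
2: fault, frames [3, 2]
3: hit
6: fault, evict 3, frames [2, 6]
3: fault, evict 2, frames [6, 3]
2: fault, evict 6, frames [3, 2]
6: fault, evict 3, frames [2, 6]
3: fault, evict 2, frames [6, 3]
4: fault, evict 6, frames [3, 4]
2: fault, evict 3, frames [4, 2]
4: hit
3: fault, evict 4, frames [2, 3]

{2, 3}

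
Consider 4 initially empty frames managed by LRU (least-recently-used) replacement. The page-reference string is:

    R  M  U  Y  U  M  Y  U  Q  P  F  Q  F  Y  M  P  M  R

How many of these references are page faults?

11

R → miss, frames [R]
M → miss, frames [R, M]
U → miss, frames [R, M, U]
Y → miss, frames [R, M, U, Y]
U → hit
M → hit
Y → hit
U → hit
Q → miss, evict R, frames [M, Y, U, Q]
P → miss, evict M, frames [Y, U, Q, P]
F → miss, evict Y, frames [U, Q, P, F]
Q → hit
F → hit
Y → miss, evict U, frames [P, Q, F, Y]
M → miss, evict P, frames [Q, F, Y, M]
P → miss, evict Q, frames [F, Y, M, P]
M → hit
R → miss, evict F, frames [Y, P, M, R]
Page faults: 11.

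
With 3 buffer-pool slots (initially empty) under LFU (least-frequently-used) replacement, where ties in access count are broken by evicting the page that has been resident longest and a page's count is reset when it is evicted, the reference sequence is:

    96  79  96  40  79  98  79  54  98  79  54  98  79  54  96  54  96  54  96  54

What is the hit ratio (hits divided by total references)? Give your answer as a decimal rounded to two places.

96: miss, frames [96]
79: miss, frames [96, 79]
96: hit
40: miss, frames [96, 79, 40]
79: hit
98: miss, evict 40, frames [96, 79, 98]
79: hit
54: miss, evict 98, frames [96, 79, 54]
98: miss, evict 54, frames [96, 79, 98]
79: hit
54: miss, evict 98, frames [96, 79, 54]
98: miss, evict 54, frames [96, 79, 98]
79: hit
54: miss, evict 98, frames [96, 79, 54]
96: hit
54: hit
96: hit
54: hit
96: hit
54: hit
Hits: 11 of 20 references → 11/20 = 0.5500.

0.55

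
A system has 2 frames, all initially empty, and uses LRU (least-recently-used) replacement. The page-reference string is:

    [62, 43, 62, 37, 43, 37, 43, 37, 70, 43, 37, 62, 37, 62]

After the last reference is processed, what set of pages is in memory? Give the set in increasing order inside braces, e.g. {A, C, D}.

{37, 62}

62: fault, frames [62]
43: fault, frames [62, 43]
62: hit
37: fault, evict 43, frames [62, 37]
43: fault, evict 62, frames [37, 43]
37: hit
43: hit
37: hit
70: fault, evict 43, frames [37, 70]
43: fault, evict 37, frames [70, 43]
37: fault, evict 70, frames [43, 37]
62: fault, evict 43, frames [37, 62]
37: hit
62: hit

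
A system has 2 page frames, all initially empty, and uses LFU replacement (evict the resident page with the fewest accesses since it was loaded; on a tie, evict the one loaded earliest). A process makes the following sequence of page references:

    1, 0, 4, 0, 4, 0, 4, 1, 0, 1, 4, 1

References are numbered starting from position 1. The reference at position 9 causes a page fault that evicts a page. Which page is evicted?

pos 1: 1 → miss, frames {1}
pos 2: 0 → miss, frames {1,0}
pos 3: 4 → miss, evict 1, frames {0,4}
pos 4: 0 → hit
pos 5: 4 → hit
pos 6: 0 → hit
pos 7: 4 → hit
pos 8: 1 → miss, evict 0, frames {4,1}
pos 9: 0 → miss, evict 1, frames {4,0}
At position 9, page 1 is evicted.

1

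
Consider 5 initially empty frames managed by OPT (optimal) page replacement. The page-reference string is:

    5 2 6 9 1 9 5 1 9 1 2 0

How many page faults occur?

6

5 → miss, frames {5}
2 → miss, frames {5,2}
6 → miss, frames {5,2,6}
9 → miss, frames {5,2,6,9}
1 → miss, frames {5,2,6,9,1}
9 → hit
5 → hit
1 → hit
9 → hit
1 → hit
2 → hit
0 → miss, evict 1, frames {5,2,6,9,0}
Page faults: 6.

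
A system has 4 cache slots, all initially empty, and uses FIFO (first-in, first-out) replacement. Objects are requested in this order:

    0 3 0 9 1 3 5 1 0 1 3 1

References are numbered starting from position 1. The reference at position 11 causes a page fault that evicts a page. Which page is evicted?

pos 1: 0: miss, frames [0]
pos 2: 3: miss, frames [0, 3]
pos 3: 0: hit
pos 4: 9: miss, frames [0, 3, 9]
pos 5: 1: miss, frames [0, 3, 9, 1]
pos 6: 3: hit
pos 7: 5: miss, evict 0, frames [3, 9, 1, 5]
pos 8: 1: hit
pos 9: 0: miss, evict 3, frames [9, 1, 5, 0]
pos 10: 1: hit
pos 11: 3: miss, evict 9, frames [1, 5, 0, 3]
At position 11, page 9 is evicted.

9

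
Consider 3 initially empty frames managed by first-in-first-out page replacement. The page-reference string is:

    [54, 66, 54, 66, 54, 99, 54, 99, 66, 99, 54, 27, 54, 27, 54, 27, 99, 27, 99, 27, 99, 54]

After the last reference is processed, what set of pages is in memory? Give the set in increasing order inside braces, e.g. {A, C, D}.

54 → fault, frames [54]
66 → fault, frames [54, 66]
54 → hit
66 → hit
54 → hit
99 → fault, frames [54, 66, 99]
54 → hit
99 → hit
66 → hit
99 → hit
54 → hit
27 → fault, evict 54, frames [66, 99, 27]
54 → fault, evict 66, frames [99, 27, 54]
27 → hit
54 → hit
27 → hit
99 → hit
27 → hit
99 → hit
27 → hit
99 → hit
54 → hit

{27, 54, 99}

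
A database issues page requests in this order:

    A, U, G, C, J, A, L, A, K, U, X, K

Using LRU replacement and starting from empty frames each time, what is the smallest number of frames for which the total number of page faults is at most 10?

3

f=1: 12 faults
f=2: 11 faults
f=3: 10 faults
f=4: 10 faults
f=5: 9 faults
f=6: 9 faults
f=7: 8 faults
f=8: 8 faults
Smallest f with faults ≤ 10 is 3.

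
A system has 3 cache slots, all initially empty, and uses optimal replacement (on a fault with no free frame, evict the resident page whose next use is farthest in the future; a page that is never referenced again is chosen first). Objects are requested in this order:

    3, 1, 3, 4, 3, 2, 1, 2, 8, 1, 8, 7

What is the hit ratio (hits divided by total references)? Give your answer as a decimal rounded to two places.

0.50

3 -> fault, frames [3]
1 -> fault, frames [3, 1]
3 -> hit
4 -> fault, frames [3, 1, 4]
3 -> hit
2 -> fault, evict 4, frames [3, 1, 2]
1 -> hit
2 -> hit
8 -> fault, evict 2, frames [3, 1, 8]
1 -> hit
8 -> hit
7 -> fault, evict 8, frames [3, 1, 7]
Hits: 6 of 12 references → 6/12 = 0.5000.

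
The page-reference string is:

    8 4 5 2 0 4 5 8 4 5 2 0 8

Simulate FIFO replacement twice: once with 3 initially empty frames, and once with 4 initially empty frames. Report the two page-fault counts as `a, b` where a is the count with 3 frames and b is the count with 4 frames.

10, 11

3 frames: F F F F F F F F . . F F . → 10 faults.
4 frames: F F F F F . . F F F F F F → 11 faults.
11 > 10: adding a frame increased faults — Belady's anomaly.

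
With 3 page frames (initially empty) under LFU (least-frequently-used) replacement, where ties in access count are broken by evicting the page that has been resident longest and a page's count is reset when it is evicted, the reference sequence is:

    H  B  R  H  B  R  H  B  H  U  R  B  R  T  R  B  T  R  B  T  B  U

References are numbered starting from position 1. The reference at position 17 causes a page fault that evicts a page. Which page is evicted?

pos 1: H: fault, frames [H]
pos 2: B: fault, frames [H, B]
pos 3: R: fault, frames [H, B, R]
pos 4: H: hit
pos 5: B: hit
pos 6: R: hit
pos 7: H: hit
pos 8: B: hit
pos 9: H: hit
pos 10: U: fault, evict R, frames [H, B, U]
pos 11: R: fault, evict U, frames [H, B, R]
pos 12: B: hit
pos 13: R: hit
pos 14: T: fault, evict R, frames [H, B, T]
pos 15: R: fault, evict T, frames [H, B, R]
pos 16: B: hit
pos 17: T: fault, evict R, frames [H, B, T]
At position 17, page R is evicted.

R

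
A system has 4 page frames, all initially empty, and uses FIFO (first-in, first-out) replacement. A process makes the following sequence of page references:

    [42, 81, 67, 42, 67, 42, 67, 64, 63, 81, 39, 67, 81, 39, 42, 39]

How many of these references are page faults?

8

42: miss, frames [42]
81: miss, frames [42, 81]
67: miss, frames [42, 81, 67]
42: hit
67: hit
42: hit
67: hit
64: miss, frames [42, 81, 67, 64]
63: miss, evict 42, frames [81, 67, 64, 63]
81: hit
39: miss, evict 81, frames [67, 64, 63, 39]
67: hit
81: miss, evict 67, frames [64, 63, 39, 81]
39: hit
42: miss, evict 64, frames [63, 39, 81, 42]
39: hit
Page faults: 8.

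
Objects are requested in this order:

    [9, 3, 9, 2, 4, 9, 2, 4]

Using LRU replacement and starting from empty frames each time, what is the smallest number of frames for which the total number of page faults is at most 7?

f=1: 8 faults
f=2: 7 faults
f=3: 4 faults
f=4: 4 faults
Smallest f with faults ≤ 7 is 2.

2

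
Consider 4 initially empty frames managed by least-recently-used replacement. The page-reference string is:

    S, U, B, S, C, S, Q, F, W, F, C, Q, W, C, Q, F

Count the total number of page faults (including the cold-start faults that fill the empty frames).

8

S → fault, frames {S}
U → fault, frames {S,U}
B → fault, frames {S,U,B}
S → hit
C → fault, frames {U,B,S,C}
S → hit
Q → fault, evict U, frames {B,C,S,Q}
F → fault, evict B, frames {C,S,Q,F}
W → fault, evict C, frames {S,Q,F,W}
F → hit
C → fault, evict S, frames {Q,W,F,C}
Q → hit
W → hit
C → hit
Q → hit
F → hit
Page faults: 8.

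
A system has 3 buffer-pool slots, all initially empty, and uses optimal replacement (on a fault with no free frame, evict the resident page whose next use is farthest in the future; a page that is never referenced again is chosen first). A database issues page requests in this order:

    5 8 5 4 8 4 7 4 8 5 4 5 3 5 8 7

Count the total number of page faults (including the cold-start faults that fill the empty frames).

7

5 -> fault, frames [5]
8 -> fault, frames [5, 8]
5 -> hit
4 -> fault, frames [5, 8, 4]
8 -> hit
4 -> hit
7 -> fault, evict 5, frames [8, 4, 7]
4 -> hit
8 -> hit
5 -> fault, evict 7, frames [8, 4, 5]
4 -> hit
5 -> hit
3 -> fault, evict 4, frames [8, 5, 3]
5 -> hit
8 -> hit
7 -> fault, evict 3, frames [8, 5, 7]
Page faults: 7.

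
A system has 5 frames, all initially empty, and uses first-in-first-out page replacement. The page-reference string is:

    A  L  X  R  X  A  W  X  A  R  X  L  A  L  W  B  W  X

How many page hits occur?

A: fault, frames [A]
L: fault, frames [A, L]
X: fault, frames [A, L, X]
R: fault, frames [A, L, X, R]
X: hit
A: hit
W: fault, frames [A, L, X, R, W]
X: hit
A: hit
R: hit
X: hit
L: hit
A: hit
L: hit
W: hit
B: fault, evict A, frames [L, X, R, W, B]
W: hit
X: hit
Hits: 12.

12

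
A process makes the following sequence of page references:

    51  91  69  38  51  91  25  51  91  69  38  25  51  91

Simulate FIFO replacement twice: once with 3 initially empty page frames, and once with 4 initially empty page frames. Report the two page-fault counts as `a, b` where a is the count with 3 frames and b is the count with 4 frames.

11, 12

3 frames: F F F F F F F . . F F . F F → 11 faults.
4 frames: F F F F . . F F F F F F F F → 12 faults.
12 > 11: adding a frame increased faults — Belady's anomaly.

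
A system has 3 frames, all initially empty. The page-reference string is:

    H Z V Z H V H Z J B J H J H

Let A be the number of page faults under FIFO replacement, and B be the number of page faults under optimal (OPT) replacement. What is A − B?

1

Under FIFO: F F F . . . . . F F . F . . → 6 faults.
Under OPT: F F F . . . . . F F . . . . → 5 faults.
A − B = 6 − 5 = 1.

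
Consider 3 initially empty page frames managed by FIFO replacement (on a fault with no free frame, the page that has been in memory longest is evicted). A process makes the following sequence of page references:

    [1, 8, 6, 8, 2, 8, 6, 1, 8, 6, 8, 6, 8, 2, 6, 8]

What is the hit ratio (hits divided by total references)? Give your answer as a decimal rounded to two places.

1 → fault, frames [1]
8 → fault, frames [1, 8]
6 → fault, frames [1, 8, 6]
8 → hit
2 → fault, evict 1, frames [8, 6, 2]
8 → hit
6 → hit
1 → fault, evict 8, frames [6, 2, 1]
8 → fault, evict 6, frames [2, 1, 8]
6 → fault, evict 2, frames [1, 8, 6]
8 → hit
6 → hit
8 → hit
2 → fault, evict 1, frames [8, 6, 2]
6 → hit
8 → hit
Hits: 8 of 16 references → 8/16 = 0.5000.

0.50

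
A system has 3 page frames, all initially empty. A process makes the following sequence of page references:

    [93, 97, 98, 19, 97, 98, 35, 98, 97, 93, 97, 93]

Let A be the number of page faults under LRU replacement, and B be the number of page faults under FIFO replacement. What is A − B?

-1

Under LRU: F F F F . . F . . F . . → 6 faults.
Under FIFO: F F F F . . F . F F . . → 7 faults.
A − B = 6 − 7 = -1.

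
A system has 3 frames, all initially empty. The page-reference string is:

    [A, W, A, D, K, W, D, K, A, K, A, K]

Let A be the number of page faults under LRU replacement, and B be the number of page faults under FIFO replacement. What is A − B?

1

Under LRU: F F . F F F . . F . . . → 6 faults.
Under FIFO: F F . F F . . . F . . . → 5 faults.
A − B = 6 − 5 = 1.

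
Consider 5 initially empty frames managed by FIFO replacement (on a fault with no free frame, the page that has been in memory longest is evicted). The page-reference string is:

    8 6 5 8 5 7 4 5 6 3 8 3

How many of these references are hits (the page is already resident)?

8: fault, frames {8}
6: fault, frames {8,6}
5: fault, frames {8,6,5}
8: hit
5: hit
7: fault, frames {8,6,5,7}
4: fault, frames {8,6,5,7,4}
5: hit
6: hit
3: fault, evict 8, frames {6,5,7,4,3}
8: fault, evict 6, frames {5,7,4,3,8}
3: hit
Hits: 5.

5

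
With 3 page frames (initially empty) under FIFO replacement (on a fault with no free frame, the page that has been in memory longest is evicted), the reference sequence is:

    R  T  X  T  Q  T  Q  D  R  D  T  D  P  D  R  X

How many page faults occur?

11

R -> fault, frames (R)
T -> fault, frames (R T)
X -> fault, frames (R T X)
T -> hit
Q -> fault, evict R, frames (T X Q)
T -> hit
Q -> hit
D -> fault, evict T, frames (X Q D)
R -> fault, evict X, frames (Q D R)
D -> hit
T -> fault, evict Q, frames (D R T)
D -> hit
P -> fault, evict D, frames (R T P)
D -> fault, evict R, frames (T P D)
R -> fault, evict T, frames (P D R)
X -> fault, evict P, frames (D R X)
Page faults: 11.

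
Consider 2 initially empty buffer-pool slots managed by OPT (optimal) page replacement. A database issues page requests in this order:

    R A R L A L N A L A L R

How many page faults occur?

6

R: fault, frames (R)
A: fault, frames (R A)
R: hit
L: fault, evict R, frames (A L)
A: hit
L: hit
N: fault, evict L, frames (A N)
A: hit
L: fault, evict N, frames (A L)
A: hit
L: hit
R: fault, evict L, frames (A R)
Page faults: 6.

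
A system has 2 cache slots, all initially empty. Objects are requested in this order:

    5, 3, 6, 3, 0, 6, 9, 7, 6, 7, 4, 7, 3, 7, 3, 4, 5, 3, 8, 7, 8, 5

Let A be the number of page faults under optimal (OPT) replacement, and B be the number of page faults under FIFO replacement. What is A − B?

Under OPT: F F F . F . F F . . F . F . . F F . F F . F → 13 faults.
Under FIFO: F F F . F . F F F . F F F . . F F F F F . F → 16 faults.
A − B = 13 − 16 = -3.

-3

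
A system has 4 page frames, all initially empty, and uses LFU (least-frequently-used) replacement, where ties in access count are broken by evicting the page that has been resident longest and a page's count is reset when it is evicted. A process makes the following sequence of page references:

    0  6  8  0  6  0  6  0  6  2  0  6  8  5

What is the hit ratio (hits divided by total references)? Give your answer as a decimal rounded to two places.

0 → miss, frames [0]
6 → miss, frames [0, 6]
8 → miss, frames [0, 6, 8]
0 → hit
6 → hit
0 → hit
6 → hit
0 → hit
6 → hit
2 → miss, frames [0, 6, 8, 2]
0 → hit
6 → hit
8 → hit
5 → miss, evict 2, frames [0, 6, 8, 5]
Hits: 9 of 14 references → 9/14 = 0.6429.

0.64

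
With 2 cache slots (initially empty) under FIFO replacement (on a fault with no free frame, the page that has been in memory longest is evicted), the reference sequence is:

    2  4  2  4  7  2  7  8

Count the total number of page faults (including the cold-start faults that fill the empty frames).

5

2 -> fault, frames (2)
4 -> fault, frames (2 4)
2 -> hit
4 -> hit
7 -> fault, evict 2, frames (4 7)
2 -> fault, evict 4, frames (7 2)
7 -> hit
8 -> fault, evict 7, frames (2 8)
Page faults: 5.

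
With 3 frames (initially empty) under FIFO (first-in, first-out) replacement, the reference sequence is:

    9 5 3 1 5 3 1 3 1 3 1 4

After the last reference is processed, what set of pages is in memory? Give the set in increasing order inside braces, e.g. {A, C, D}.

9: fault, frames (9)
5: fault, frames (9 5)
3: fault, frames (9 5 3)
1: fault, evict 9, frames (5 3 1)
5: hit
3: hit
1: hit
3: hit
1: hit
3: hit
1: hit
4: fault, evict 5, frames (3 1 4)

{1, 3, 4}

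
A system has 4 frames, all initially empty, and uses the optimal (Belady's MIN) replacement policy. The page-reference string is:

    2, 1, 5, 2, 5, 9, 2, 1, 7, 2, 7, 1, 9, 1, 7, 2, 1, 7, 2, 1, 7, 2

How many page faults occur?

2 → fault, frames (2)
1 → fault, frames (2 1)
5 → fault, frames (2 1 5)
2 → hit
5 → hit
9 → fault, frames (2 1 5 9)
2 → hit
1 → hit
7 → fault, evict 5, frames (2 1 9 7)
2 → hit
7 → hit
1 → hit
9 → hit
1 → hit
7 → hit
2 → hit
1 → hit
7 → hit
2 → hit
1 → hit
7 → hit
2 → hit
Page faults: 5.

5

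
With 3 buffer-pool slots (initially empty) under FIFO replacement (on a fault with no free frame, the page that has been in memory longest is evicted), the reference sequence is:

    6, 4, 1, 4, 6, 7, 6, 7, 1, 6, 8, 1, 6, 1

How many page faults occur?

6 -> miss, frames {6}
4 -> miss, frames {6,4}
1 -> miss, frames {6,4,1}
4 -> hit
6 -> hit
7 -> miss, evict 6, frames {4,1,7}
6 -> miss, evict 4, frames {1,7,6}
7 -> hit
1 -> hit
6 -> hit
8 -> miss, evict 1, frames {7,6,8}
1 -> miss, evict 7, frames {6,8,1}
6 -> hit
1 -> hit
Page faults: 7.

7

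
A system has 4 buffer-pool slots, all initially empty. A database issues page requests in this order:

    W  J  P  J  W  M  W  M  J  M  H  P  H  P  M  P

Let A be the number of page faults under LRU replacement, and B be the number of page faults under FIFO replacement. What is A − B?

Under LRU: F F F . . F . . . . F F . . . . → 6 faults.
Under FIFO: F F F . . F . . . . F . . . . . → 5 faults.
A − B = 6 − 5 = 1.

1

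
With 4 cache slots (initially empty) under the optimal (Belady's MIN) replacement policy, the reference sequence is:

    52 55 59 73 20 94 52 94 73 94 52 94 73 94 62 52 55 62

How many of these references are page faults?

7

52 -> miss, frames (52)
55 -> miss, frames (52 55)
59 -> miss, frames (52 55 59)
73 -> miss, frames (52 55 59 73)
20 -> miss, evict 59, frames (52 55 73 20)
94 -> miss, evict 20, frames (52 55 73 94)
52 -> hit
94 -> hit
73 -> hit
94 -> hit
52 -> hit
94 -> hit
73 -> hit
94 -> hit
62 -> miss, evict 94, frames (52 55 73 62)
52 -> hit
55 -> hit
62 -> hit
Page faults: 7.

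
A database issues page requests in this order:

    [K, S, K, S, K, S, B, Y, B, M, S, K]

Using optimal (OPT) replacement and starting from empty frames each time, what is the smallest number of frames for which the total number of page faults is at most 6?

f=1: 12 faults
f=2: 7 faults
f=3: 6 faults
f=4: 5 faults
f=5: 5 faults
Smallest f with faults ≤ 6 is 3.

3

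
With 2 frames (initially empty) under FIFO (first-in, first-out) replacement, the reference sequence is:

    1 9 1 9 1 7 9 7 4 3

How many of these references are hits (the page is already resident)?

5

1 → miss, frames (1)
9 → miss, frames (1 9)
1 → hit
9 → hit
1 → hit
7 → miss, evict 1, frames (9 7)
9 → hit
7 → hit
4 → miss, evict 9, frames (7 4)
3 → miss, evict 7, frames (4 3)
Hits: 5.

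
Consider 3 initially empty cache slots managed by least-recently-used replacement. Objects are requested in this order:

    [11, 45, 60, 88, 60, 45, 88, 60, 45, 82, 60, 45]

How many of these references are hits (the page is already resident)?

7

11 -> fault, frames [11]
45 -> fault, frames [11, 45]
60 -> fault, frames [11, 45, 60]
88 -> fault, evict 11, frames [45, 60, 88]
60 -> hit
45 -> hit
88 -> hit
60 -> hit
45 -> hit
82 -> fault, evict 88, frames [60, 45, 82]
60 -> hit
45 -> hit
Hits: 7.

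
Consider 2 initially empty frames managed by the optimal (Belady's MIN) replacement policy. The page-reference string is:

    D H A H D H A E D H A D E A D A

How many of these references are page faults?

D → miss, frames [D]
H → miss, frames [D, H]
A → miss, evict D, frames [H, A]
H → hit
D → miss, evict A, frames [H, D]
H → hit
A → miss, evict H, frames [D, A]
E → miss, evict A, frames [D, E]
D → hit
H → miss, evict E, frames [D, H]
A → miss, evict H, frames [D, A]
D → hit
E → miss, evict D, frames [A, E]
A → hit
D → miss, evict E, frames [A, D]
A → hit
Page faults: 10.

10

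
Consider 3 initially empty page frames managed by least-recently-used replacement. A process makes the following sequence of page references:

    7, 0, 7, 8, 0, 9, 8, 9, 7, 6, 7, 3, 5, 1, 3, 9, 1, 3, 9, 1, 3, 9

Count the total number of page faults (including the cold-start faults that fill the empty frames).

7: fault, frames [7]
0: fault, frames [7, 0]
7: hit
8: fault, frames [0, 7, 8]
0: hit
9: fault, evict 7, frames [8, 0, 9]
8: hit
9: hit
7: fault, evict 0, frames [8, 9, 7]
6: fault, evict 8, frames [9, 7, 6]
7: hit
3: fault, evict 9, frames [6, 7, 3]
5: fault, evict 6, frames [7, 3, 5]
1: fault, evict 7, frames [3, 5, 1]
3: hit
9: fault, evict 5, frames [1, 3, 9]
1: hit
3: hit
9: hit
1: hit
3: hit
9: hit
Page faults: 10.

10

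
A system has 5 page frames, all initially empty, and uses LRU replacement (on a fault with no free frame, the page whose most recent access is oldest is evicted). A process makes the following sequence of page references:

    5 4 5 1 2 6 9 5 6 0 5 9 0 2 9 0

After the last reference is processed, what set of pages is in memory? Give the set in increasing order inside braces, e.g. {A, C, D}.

5: miss, frames (5)
4: miss, frames (5 4)
5: hit
1: miss, frames (4 5 1)
2: miss, frames (4 5 1 2)
6: miss, frames (4 5 1 2 6)
9: miss, evict 4, frames (5 1 2 6 9)
5: hit
6: hit
0: miss, evict 1, frames (2 9 5 6 0)
5: hit
9: hit
0: hit
2: hit
9: hit
0: hit

{0, 2, 5, 6, 9}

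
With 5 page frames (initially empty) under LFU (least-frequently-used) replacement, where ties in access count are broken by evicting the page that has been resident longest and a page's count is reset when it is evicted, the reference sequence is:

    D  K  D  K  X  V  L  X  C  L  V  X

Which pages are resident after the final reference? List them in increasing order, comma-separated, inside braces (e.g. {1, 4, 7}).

D: miss, frames (D)
K: miss, frames (D K)
D: hit
K: hit
X: miss, frames (D K X)
V: miss, frames (D K X V)
L: miss, frames (D K X V L)
X: hit
C: miss, evict V, frames (D K X L C)
L: hit
V: miss, evict C, frames (D K X L V)
X: hit

{D, K, L, V, X}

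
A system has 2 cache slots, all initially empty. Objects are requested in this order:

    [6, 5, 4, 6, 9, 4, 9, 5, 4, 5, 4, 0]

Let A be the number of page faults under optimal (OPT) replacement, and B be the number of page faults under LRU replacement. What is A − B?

Under OPT: F F F . F . . F . . . F → 6 faults.
Under LRU: F F F F F F . F F . . F → 9 faults.
A − B = 6 − 9 = -3.

-3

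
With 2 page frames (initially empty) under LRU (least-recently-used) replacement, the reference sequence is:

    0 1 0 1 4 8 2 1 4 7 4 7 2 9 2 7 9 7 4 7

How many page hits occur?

7

0: fault, frames {0}
1: fault, frames {0,1}
0: hit
1: hit
4: fault, evict 0, frames {1,4}
8: fault, evict 1, frames {4,8}
2: fault, evict 4, frames {8,2}
1: fault, evict 8, frames {2,1}
4: fault, evict 2, frames {1,4}
7: fault, evict 1, frames {4,7}
4: hit
7: hit
2: fault, evict 4, frames {7,2}
9: fault, evict 7, frames {2,9}
2: hit
7: fault, evict 9, frames {2,7}
9: fault, evict 2, frames {7,9}
7: hit
4: fault, evict 9, frames {7,4}
7: hit
Hits: 7.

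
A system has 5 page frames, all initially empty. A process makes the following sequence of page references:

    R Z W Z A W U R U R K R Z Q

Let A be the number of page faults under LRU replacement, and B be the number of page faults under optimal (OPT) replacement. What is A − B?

1

Under LRU: F F F . F . F . . . F . F F → 8 faults.
Under OPT: F F F . F . F . . . F . . F → 7 faults.
A − B = 8 − 7 = 1.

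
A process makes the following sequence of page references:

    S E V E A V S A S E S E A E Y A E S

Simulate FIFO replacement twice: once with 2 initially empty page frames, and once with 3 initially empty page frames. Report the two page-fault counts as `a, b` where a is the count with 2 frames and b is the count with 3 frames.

10, 9

2 frames: F F F . F . F . . F . . F . F . F F → 10 faults.
3 frames: F F F . F . F . . F . . . . F F . F → 9 faults.
9 < 10: adding a frame reduced faults, as is typical.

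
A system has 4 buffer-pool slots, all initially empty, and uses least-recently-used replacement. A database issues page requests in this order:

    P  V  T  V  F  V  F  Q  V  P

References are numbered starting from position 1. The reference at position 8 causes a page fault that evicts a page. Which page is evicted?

pos 1: P -> miss, frames (P)
pos 2: V -> miss, frames (P V)
pos 3: T -> miss, frames (P V T)
pos 4: V -> hit
pos 5: F -> miss, frames (P T V F)
pos 6: V -> hit
pos 7: F -> hit
pos 8: Q -> miss, evict P, frames (T V F Q)
At position 8, page P is evicted.

P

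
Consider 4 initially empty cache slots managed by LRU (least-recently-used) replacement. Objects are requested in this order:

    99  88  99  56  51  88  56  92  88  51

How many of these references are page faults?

99 -> miss, frames [99]
88 -> miss, frames [99, 88]
99 -> hit
56 -> miss, frames [88, 99, 56]
51 -> miss, frames [88, 99, 56, 51]
88 -> hit
56 -> hit
92 -> miss, evict 99, frames [51, 88, 56, 92]
88 -> hit
51 -> hit
Page faults: 5.

5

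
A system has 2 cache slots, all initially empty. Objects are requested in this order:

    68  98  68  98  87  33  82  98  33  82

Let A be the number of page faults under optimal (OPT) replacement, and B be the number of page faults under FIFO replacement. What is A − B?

-2

Under OPT: F F . . F F F . F . → 6 faults.
Under FIFO: F F . . F F F F F F → 8 faults.
A − B = 6 − 8 = -2.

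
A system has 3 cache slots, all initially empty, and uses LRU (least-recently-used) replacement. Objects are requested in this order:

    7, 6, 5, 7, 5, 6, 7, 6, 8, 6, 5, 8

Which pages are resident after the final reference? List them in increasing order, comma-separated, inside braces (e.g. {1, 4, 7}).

{5, 6, 8}

7 -> fault, frames (7)
6 -> fault, frames (7 6)
5 -> fault, frames (7 6 5)
7 -> hit
5 -> hit
6 -> hit
7 -> hit
6 -> hit
8 -> fault, evict 5, frames (7 6 8)
6 -> hit
5 -> fault, evict 7, frames (8 6 5)
8 -> hit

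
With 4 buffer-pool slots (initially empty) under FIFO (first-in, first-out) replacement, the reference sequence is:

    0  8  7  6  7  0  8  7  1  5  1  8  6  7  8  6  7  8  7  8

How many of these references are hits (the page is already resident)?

11

0 → fault, frames [0]
8 → fault, frames [0, 8]
7 → fault, frames [0, 8, 7]
6 → fault, frames [0, 8, 7, 6]
7 → hit
0 → hit
8 → hit
7 → hit
1 → fault, evict 0, frames [8, 7, 6, 1]
5 → fault, evict 8, frames [7, 6, 1, 5]
1 → hit
8 → fault, evict 7, frames [6, 1, 5, 8]
6 → hit
7 → fault, evict 6, frames [1, 5, 8, 7]
8 → hit
6 → fault, evict 1, frames [5, 8, 7, 6]
7 → hit
8 → hit
7 → hit
8 → hit
Hits: 11.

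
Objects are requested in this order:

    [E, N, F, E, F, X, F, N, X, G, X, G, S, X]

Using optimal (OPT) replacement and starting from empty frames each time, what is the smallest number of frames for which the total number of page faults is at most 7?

2

f=1: 14 faults
f=2: 7 faults
f=3: 6 faults
f=4: 6 faults
f=5: 6 faults
f=6: 6 faults
Smallest f with faults ≤ 7 is 2.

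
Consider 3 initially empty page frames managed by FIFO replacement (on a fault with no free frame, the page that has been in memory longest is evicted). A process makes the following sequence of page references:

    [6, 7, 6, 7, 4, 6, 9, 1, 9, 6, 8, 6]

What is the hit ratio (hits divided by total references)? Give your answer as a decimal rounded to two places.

0.42

6: fault, frames {6}
7: fault, frames {6,7}
6: hit
7: hit
4: fault, frames {6,7,4}
6: hit
9: fault, evict 6, frames {7,4,9}
1: fault, evict 7, frames {4,9,1}
9: hit
6: fault, evict 4, frames {9,1,6}
8: fault, evict 9, frames {1,6,8}
6: hit
Hits: 5 of 12 references → 5/12 = 0.4167.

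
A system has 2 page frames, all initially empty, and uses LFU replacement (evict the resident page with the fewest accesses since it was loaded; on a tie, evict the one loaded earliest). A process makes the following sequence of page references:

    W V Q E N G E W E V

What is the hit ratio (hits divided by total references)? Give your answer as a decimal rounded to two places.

W → fault, frames {W}
V → fault, frames {W,V}
Q → fault, evict W, frames {V,Q}
E → fault, evict V, frames {Q,E}
N → fault, evict Q, frames {E,N}
G → fault, evict E, frames {N,G}
E → fault, evict N, frames {G,E}
W → fault, evict G, frames {E,W}
E → hit
V → fault, evict W, frames {E,V}
Hits: 1 of 10 references → 1/10 = 0.1000.

0.10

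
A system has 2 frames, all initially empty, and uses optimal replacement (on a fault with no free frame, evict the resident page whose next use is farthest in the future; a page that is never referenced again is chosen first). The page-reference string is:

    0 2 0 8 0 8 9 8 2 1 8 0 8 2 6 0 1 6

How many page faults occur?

0: fault, frames (0)
2: fault, frames (0 2)
0: hit
8: fault, evict 2, frames (0 8)
0: hit
8: hit
9: fault, evict 0, frames (8 9)
8: hit
2: fault, evict 9, frames (8 2)
1: fault, evict 2, frames (8 1)
8: hit
0: fault, evict 1, frames (8 0)
8: hit
2: fault, evict 8, frames (0 2)
6: fault, evict 2, frames (0 6)
0: hit
1: fault, evict 0, frames (6 1)
6: hit
Page faults: 10.

10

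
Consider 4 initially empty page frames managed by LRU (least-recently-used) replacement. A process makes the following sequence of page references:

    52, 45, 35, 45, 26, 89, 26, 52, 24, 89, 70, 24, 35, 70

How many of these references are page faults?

9

52 → fault, frames (52)
45 → fault, frames (52 45)
35 → fault, frames (52 45 35)
45 → hit
26 → fault, frames (52 35 45 26)
89 → fault, evict 52, frames (35 45 26 89)
26 → hit
52 → fault, evict 35, frames (45 89 26 52)
24 → fault, evict 45, frames (89 26 52 24)
89 → hit
70 → fault, evict 26, frames (52 24 89 70)
24 → hit
35 → fault, evict 52, frames (89 70 24 35)
70 → hit
Page faults: 9.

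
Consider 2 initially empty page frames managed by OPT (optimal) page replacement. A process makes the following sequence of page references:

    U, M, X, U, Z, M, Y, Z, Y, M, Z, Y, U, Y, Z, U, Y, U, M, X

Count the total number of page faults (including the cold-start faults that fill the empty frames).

U -> fault, frames [U]
M -> fault, frames [U, M]
X -> fault, evict M, frames [U, X]
U -> hit
Z -> fault, evict X, frames [U, Z]
M -> fault, evict U, frames [Z, M]
Y -> fault, evict M, frames [Z, Y]
Z -> hit
Y -> hit
M -> fault, evict Y, frames [Z, M]
Z -> hit
Y -> fault, evict M, frames [Z, Y]
U -> fault, evict Z, frames [Y, U]
Y -> hit
Z -> fault, evict Y, frames [U, Z]
U -> hit
Y -> fault, evict Z, frames [U, Y]
U -> hit
M -> fault, evict Y, frames [U, M]
X -> fault, evict M, frames [U, X]
Page faults: 13.

13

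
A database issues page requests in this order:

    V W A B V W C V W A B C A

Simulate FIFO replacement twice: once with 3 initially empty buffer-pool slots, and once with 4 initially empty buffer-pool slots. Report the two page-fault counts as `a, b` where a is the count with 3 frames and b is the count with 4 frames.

9, 10

3 frames: F F F F F F F . . F F . . → 9 faults.
4 frames: F F F F . . F F F F F F . → 10 faults.
10 > 9: adding a frame increased faults — Belady's anomaly.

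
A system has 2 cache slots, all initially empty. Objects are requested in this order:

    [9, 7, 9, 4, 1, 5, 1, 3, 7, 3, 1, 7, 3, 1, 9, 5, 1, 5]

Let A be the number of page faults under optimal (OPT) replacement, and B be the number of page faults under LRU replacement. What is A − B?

Under OPT: F F . F F F . F F . F . F . F F . . → 11 faults.
Under LRU: F F . F F F . F F . F F F F F F F . → 14 faults.
A − B = 11 − 14 = -3.

-3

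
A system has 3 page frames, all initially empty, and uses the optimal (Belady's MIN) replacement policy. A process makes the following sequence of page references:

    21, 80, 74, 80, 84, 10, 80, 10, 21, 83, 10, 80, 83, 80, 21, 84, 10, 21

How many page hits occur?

21: fault, frames (21)
80: fault, frames (21 80)
74: fault, frames (21 80 74)
80: hit
84: fault, evict 74, frames (21 80 84)
10: fault, evict 84, frames (21 80 10)
80: hit
10: hit
21: hit
83: fault, evict 21, frames (80 10 83)
10: hit
80: hit
83: hit
80: hit
21: fault, evict 83, frames (80 10 21)
84: fault, evict 80, frames (10 21 84)
10: hit
21: hit
Hits: 10.

10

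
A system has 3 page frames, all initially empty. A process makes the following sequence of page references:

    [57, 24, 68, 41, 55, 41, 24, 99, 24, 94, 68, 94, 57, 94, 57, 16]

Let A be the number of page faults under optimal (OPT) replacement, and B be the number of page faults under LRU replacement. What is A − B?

-1

Under OPT: F F F F F . . F . F F . F . . F → 10 faults.
Under LRU: F F F F F . F F . F F . F . . F → 11 faults.
A − B = 10 − 11 = -1.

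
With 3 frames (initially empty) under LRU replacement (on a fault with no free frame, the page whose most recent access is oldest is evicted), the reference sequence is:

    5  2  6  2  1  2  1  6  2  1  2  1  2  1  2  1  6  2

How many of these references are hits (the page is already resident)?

14

5 → fault, frames (5)
2 → fault, frames (5 2)
6 → fault, frames (5 2 6)
2 → hit
1 → fault, evict 5, frames (6 2 1)
2 → hit
1 → hit
6 → hit
2 → hit
1 → hit
2 → hit
1 → hit
2 → hit
1 → hit
2 → hit
1 → hit
6 → hit
2 → hit
Hits: 14.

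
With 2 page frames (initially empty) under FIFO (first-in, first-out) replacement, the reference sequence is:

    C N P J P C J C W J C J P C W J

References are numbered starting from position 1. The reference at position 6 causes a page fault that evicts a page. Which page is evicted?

pos 1: C → fault, frames {C}
pos 2: N → fault, frames {C,N}
pos 3: P → fault, evict C, frames {N,P}
pos 4: J → fault, evict N, frames {P,J}
pos 5: P → hit
pos 6: C → fault, evict P, frames {J,C}
At position 6, page P is evicted.

P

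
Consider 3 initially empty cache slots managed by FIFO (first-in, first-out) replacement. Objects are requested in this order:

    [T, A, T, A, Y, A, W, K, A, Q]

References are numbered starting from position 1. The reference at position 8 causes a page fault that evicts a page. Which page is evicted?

pos 1: T: fault, frames (T)
pos 2: A: fault, frames (T A)
pos 3: T: hit
pos 4: A: hit
pos 5: Y: fault, frames (T A Y)
pos 6: A: hit
pos 7: W: fault, evict T, frames (A Y W)
pos 8: K: fault, evict A, frames (Y W K)
At position 8, page A is evicted.

A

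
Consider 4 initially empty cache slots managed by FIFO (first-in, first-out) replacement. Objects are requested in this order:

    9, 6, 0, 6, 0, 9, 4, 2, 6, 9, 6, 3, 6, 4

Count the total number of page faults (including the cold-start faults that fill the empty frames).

9 → miss, frames (9)
6 → miss, frames (9 6)
0 → miss, frames (9 6 0)
6 → hit
0 → hit
9 → hit
4 → miss, frames (9 6 0 4)
2 → miss, evict 9, frames (6 0 4 2)
6 → hit
9 → miss, evict 6, frames (0 4 2 9)
6 → miss, evict 0, frames (4 2 9 6)
3 → miss, evict 4, frames (2 9 6 3)
6 → hit
4 → miss, evict 2, frames (9 6 3 4)
Page faults: 9.

9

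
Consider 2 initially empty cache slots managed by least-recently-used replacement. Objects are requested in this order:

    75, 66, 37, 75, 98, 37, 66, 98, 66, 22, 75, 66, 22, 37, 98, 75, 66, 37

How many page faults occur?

75: miss, frames {75}
66: miss, frames {75,66}
37: miss, evict 75, frames {66,37}
75: miss, evict 66, frames {37,75}
98: miss, evict 37, frames {75,98}
37: miss, evict 75, frames {98,37}
66: miss, evict 98, frames {37,66}
98: miss, evict 37, frames {66,98}
66: hit
22: miss, evict 98, frames {66,22}
75: miss, evict 66, frames {22,75}
66: miss, evict 22, frames {75,66}
22: miss, evict 75, frames {66,22}
37: miss, evict 66, frames {22,37}
98: miss, evict 22, frames {37,98}
75: miss, evict 37, frames {98,75}
66: miss, evict 98, frames {75,66}
37: miss, evict 75, frames {66,37}
Page faults: 17.

17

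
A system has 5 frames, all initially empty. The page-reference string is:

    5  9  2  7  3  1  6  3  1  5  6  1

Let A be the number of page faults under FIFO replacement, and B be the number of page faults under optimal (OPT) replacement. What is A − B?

Under FIFO: F F F F F F F . . F . . → 8 faults.
Under OPT: F F F F F F F . . . . . → 7 faults.
A − B = 8 − 7 = 1.

1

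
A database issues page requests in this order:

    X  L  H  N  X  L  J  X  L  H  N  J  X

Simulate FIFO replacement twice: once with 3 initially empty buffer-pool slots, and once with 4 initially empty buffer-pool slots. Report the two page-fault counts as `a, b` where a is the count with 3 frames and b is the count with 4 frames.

10, 11

3 frames: F F F F F F F . . F F . F → 10 faults.
4 frames: F F F F . . F F F F F F F → 11 faults.
11 > 10: adding a frame increased faults — Belady's anomaly.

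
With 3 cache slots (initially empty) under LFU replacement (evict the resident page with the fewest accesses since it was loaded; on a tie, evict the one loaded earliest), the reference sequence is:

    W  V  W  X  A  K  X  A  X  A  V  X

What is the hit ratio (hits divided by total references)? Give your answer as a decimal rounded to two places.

W -> miss, frames (W)
V -> miss, frames (W V)
W -> hit
X -> miss, frames (W V X)
A -> miss, evict V, frames (W X A)
K -> miss, evict X, frames (W A K)
X -> miss, evict A, frames (W K X)
A -> miss, evict K, frames (W X A)
X -> hit
A -> hit
V -> miss, evict W, frames (X A V)
X -> hit
Hits: 4 of 12 references → 4/12 = 0.3333.

0.33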